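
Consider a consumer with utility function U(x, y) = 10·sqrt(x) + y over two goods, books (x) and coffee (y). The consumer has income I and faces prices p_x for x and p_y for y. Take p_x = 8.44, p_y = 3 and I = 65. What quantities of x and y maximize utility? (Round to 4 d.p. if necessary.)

Thus x* = (5·p_y/p_x)² — independent of I — with the rest of income spent on y.
Plugging in: x* = (5·3/8.44)² = 3.1586, y* = 12.7804.

x* = 3.1586, y* = 12.7804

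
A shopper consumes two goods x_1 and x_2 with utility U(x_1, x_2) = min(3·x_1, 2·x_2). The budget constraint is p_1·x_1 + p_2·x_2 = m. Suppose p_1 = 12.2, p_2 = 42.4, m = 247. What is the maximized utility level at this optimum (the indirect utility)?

V = 9.7757

Leontief preferences: the optimum is at the kink where x_1/2 = x_2/3, i.e. x_2 = (3/2)·x_1.
Budget: p_1·x_1 + p_2·(3/2)·x_1 = m, so (2·p_1 + 3·p_2)·x_1 = 2·m.
Demand: x_1*(p_1,p_2,m) = 2·m/(2·p_1 + 3·p_2), x_2* = 3·m/(2·p_1 + 3·p_2).
Here 2·12.2 + 3·42.4 = 151.6, giving x_1* = 3.2586 and x_2* = 4.8879.
Utility at the optimum: U(3.2586, 4.8879) = 9.7757.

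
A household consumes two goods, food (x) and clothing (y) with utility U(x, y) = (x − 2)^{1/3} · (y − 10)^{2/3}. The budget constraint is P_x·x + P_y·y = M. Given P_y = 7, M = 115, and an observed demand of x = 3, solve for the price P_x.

P_x = 9

This is Cobb-Douglas in (x−2, y−10): tangency gives 1/3·P_y·(y−10) = 2/3·P_x·(x−2).
Substituting into the budget: x* = 2 + 1/3·(M − 2·P_x − 10·P_y)/P_x, and y* = 10 + 2/3·(…)/P_y.
Set x* = 3 in the demand function and solve for P_x: P_x = 9.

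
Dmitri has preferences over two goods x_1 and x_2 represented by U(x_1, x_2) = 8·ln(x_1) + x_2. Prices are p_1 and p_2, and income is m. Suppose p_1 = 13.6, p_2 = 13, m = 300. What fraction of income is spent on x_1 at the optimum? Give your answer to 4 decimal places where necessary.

Set MRS = p_1/p_2: (8/x_1)/1 = p_1/p_2.
So x_1*(p_1,p_2) = 8·p_2/p_1, independent of income; and x_2* = (m − 8·p_2)/p_2.
At the given prices: x_1* = 8·13/13.6 = 7.6471, and x_2* = 15.0769.
Expenditure on x_1: 13.6·7.6471 = 104; share = 0.3467.

share on x_1 = 0.3467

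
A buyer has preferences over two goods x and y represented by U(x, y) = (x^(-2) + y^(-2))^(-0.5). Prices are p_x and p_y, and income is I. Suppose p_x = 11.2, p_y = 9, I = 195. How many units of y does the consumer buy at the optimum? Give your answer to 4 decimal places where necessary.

Substitute y = (y/x)·x into the budget: x* = I/(p_x + p_y·(y/x)).
Numerically y/x = 1.075619, so x* = 195/(11.2 + 9·1.075619) = 9.3388 and y* = 1.075619·9.3388 = 10.045.

y* = 10.045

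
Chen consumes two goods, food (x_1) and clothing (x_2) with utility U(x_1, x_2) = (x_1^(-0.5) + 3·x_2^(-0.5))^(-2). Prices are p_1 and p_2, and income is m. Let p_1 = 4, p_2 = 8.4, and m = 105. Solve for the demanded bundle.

From the CES first-order condition, (1/3)·(x_2/x_1)^(1.5) = p_1/p_2.
Solve for the ratio: x_2/x_1 = [3·p_1/p_2]^(2/3).
With the ratio pinned down, the budget gives x_1* = m/(p_1 + p_2·(x_2/x_1)) and x_2* = (x_2/x_1)·x_1*.
Numerically x_2/x_1 = 1.268434, so x_1* = 105/(4 + 8.4·1.268434) = 7.1649 and x_2* = 1.268434·7.1649 = 9.0882.

x_1* = 7.1649, x_2* = 9.0882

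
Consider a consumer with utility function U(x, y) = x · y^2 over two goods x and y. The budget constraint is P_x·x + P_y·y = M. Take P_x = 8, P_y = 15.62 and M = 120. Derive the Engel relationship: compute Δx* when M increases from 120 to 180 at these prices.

Δx* = 2.5

Demand: x*(P_x,P_y,M) = 1/3·M/P_x and y* = 2/3·M/P_y.
At P_x=8, P_y=15.62, M=120: x* = 1/3·120/8 = 5.
At M' = 180: x* = 7.5. Change: 7.5 − 5 = 2.5.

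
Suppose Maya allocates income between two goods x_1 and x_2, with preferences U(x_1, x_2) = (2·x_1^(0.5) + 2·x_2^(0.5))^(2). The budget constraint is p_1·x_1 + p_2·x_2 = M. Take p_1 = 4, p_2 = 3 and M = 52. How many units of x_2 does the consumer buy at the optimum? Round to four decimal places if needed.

x_2* = 9.9048

From the CES first-order condition, (x_2/x_1)^(0.5) = p_1/p_2.
Solve for the ratio: x_2/x_1 = [p_1/p_2]^(2).
With the ratio pinned down, the budget gives x_1* = M/(p_1 + p_2·(x_2/x_1)) and x_2* = (x_2/x_1)·x_1*.
Numerically x_2/x_1 = 1.777778, so x_1* = 52/(4 + 3·1.777778) = 5.5714 and x_2* = 1.777778·5.5714 = 9.9048.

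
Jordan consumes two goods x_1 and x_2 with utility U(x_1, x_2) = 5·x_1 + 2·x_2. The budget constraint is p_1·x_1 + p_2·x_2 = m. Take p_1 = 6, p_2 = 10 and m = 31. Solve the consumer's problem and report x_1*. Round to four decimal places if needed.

x_1* = 5.1667

Linear utility — the consumer picks whichever good has higher MU/price: 5/6 = 0.8333 vs 2/10 = 0.2.
x_1 gives more utility per dollar, so spend all income on x_1: x_1* = m/p_1, x_2* = 0.
Numerically: x_1* = 5.1667, x_2* = 0.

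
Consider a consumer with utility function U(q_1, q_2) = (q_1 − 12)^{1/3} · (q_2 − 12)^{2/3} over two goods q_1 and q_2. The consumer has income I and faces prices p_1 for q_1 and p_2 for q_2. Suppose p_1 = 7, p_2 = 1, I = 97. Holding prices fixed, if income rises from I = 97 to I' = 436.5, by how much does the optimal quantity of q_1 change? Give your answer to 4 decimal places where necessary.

Δq_1* = 16.1667

This is Cobb-Douglas in (q_1−12, q_2−12): tangency gives 1/3·p_2·(q_2−12) = 2/3·p_1·(q_1−12).
After buying the subsistence bundle (12, 12), a share 1/3 of the remaining income goes to q_1: q_1* = 12 + 1/3·(I − 12p_1 − 12p_2)/p_1.
Discretionary income = 97 − 12·7 − 12·1 = 1; q_1* = 12 + 1/3·1/7 = 12.0476.
At I' = 436.5: q_1* = 28.2143. Change: 28.2143 − 12.0476 = 16.1667.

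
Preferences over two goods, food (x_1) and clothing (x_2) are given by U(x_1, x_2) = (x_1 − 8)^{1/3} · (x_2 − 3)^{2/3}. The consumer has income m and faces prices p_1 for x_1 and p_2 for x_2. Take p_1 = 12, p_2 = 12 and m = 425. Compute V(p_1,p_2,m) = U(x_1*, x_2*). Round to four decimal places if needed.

MRS = (1/2)·(x_2−3)/(x_1−8). Tangency with p_1/p_2 gives x_2−3 = 2·(p_1/p_2)·(x_1−8).
Substituting into the budget: x_1* = 8 + 1/3·(m − 8·p_1 − 3·p_2)/p_1, and x_2* = 3 + 2/3·(…)/p_2.
Discretionary income = 425 − 8·12 − 3·12 = 293; x_1* = 8 + 1/3·293/12 = 16.1389; x_2* = 3 + 2/3·293/12 = 19.2778.
Utility at the optimum: U(16.1389, 19.2778) = 12.9197.

V = 12.9197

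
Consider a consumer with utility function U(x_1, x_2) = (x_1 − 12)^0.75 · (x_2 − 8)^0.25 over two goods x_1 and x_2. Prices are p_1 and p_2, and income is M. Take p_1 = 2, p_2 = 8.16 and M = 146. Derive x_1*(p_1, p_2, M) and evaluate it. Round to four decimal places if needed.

x_1* = 33.27

MRS = 3·(x_2−8)/(x_1−12). Tangency with p_1/p_2 gives x_2−8 = (1/3)·(p_1/p_2)·(x_1−12).
Substituting into the budget: x_1* = 12 + 0.75·(M − 12·p_1 − 8·p_2)/p_1, and x_2* = 8 + 0.25·(…)/p_2.
Discretionary income = 146 − 12·2 − 8·8.16 = 56.72; x_1* = 12 + 0.75·56.72/2 = 33.27.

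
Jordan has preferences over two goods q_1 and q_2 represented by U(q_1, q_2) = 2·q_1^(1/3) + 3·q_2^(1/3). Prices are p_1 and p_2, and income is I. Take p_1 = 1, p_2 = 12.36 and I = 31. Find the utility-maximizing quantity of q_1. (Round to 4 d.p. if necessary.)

q_1* = 20.3606

MRS = MU_q_1/MU_q_2 = (2/3)·(q_2/q_1)^(2/3). Set equal to p_1/p_2.
Hence q_2/q_1 = ((3/2)·p_1/p_2)^(1/(2/3)), i.e. raised to the 1.5 power.
With the ratio pinned down, the budget gives q_1* = I/(p_1 + p_2·(q_2/q_1)) and q_2* = (q_2/q_1)·q_1*.
Numerically q_2/q_1 = 0.042277, so q_1* = 31/(1 + 12.36·0.042277) = 20.3606.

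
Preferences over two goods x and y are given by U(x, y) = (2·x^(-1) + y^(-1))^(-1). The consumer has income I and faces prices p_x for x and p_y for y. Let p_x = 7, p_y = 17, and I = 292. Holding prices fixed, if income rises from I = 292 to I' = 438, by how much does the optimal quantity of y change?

Δy* = 4.5024

From the CES first-order condition, 2·(y/x)^(2) = p_x/p_y.
Solve for the ratio: y/x = [(1/2)·p_x/p_y]^(0.5).
Substitute y = (y/x)·x into the budget: x* = I/(p_x + p_y·(y/x)).
Numerically y/x = 0.453743, so x* = 292/(7 + 17·0.453743) = 19.8456 and y* = 0.453743·19.8456 = 9.0048.
At I' = 438: y* = 13.5072. Change: 13.5072 − 9.0048 = 4.5024.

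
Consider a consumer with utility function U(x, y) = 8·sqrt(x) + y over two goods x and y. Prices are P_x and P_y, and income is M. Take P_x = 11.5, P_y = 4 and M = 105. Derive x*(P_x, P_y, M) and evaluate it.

x* = 1.9357

MU_x = 4/√x, MU_y = 1. Tangency: 4/√x = P_x/P_y.
Solve: √x = 4·P_y/P_x, so x*(P_x,P_y) = (4·P_y/P_x)², and y* = (M − P_x·x*)/P_y.
Plugging in: x* = (4·4/11.5)² = 1.9357.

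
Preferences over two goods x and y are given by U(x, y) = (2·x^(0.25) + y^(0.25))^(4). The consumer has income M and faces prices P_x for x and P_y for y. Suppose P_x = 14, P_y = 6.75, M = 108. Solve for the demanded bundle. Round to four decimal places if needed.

MU_x ∝ 2·x^(-0.75), MU_y ∝ y^(-0.75), so MRS = 2·(y/x)^(0.75) = P_x/P_y.
Hence y/x = ((1/2)·P_x/P_y)^(1/(0.75)), i.e. raised to the 4/3 power.
Substitute y = (y/x)·x into the budget: x* = M/(P_x + P_y·(y/x)).
Numerically y/x = 1.049685, so x* = 108/(14 + 6.75·1.049685) = 5.122 and y* = 1.049685·5.122 = 5.3765.

x* = 5.122, y* = 5.3765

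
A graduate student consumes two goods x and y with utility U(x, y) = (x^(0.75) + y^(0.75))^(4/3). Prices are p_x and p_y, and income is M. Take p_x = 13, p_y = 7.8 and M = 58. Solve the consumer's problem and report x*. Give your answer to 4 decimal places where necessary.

MRS = MU_x/MU_y = (y/x)^(0.25). Set equal to p_x/p_y.
Solve for the ratio: y/x = [p_x/p_y]^(4).
With the ratio pinned down, the budget gives x* = M/(p_x + p_y·(y/x)) and y* = (y/x)·x*.
Numerically y/x = 7.716049, so x* = 58/(13 + 7.8·7.716049) = 0.7925.

x* = 0.7925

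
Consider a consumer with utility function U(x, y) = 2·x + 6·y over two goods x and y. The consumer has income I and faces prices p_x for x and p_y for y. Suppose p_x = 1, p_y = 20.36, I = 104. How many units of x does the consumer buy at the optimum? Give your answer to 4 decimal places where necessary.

x gives more utility per dollar, so spend all income on x: x* = I/p_x, y* = 0.
Numerically: x* = 104, y* = 0.

x* = 104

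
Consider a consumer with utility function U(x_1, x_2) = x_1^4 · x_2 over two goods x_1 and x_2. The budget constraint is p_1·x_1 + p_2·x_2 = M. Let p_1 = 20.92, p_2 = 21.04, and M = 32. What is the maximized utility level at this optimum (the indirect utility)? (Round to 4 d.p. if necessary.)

V = 0.6821

MU_x_1/MU_x_2 = (4·x_2)/(x_1); tangency sets this equal to p_1/p_2.
Rearranging, p_2·x_2 = (1/4)·p_1·x_1. Substituting into the budget gives p_1·x_1·(1 + (1/4)) = M.
Demand: x_1*(p_1,p_2,M) = 0.8·M/p_1 and x_2* = 0.2·M/p_2.
At p_1=20.92, p_2=21.04, M=32: x_1* = 0.8·32/20.92 = 1.2237, x_2* = 0.3042.
Utility at the optimum: U(1.2237, 0.3042) = 0.6821.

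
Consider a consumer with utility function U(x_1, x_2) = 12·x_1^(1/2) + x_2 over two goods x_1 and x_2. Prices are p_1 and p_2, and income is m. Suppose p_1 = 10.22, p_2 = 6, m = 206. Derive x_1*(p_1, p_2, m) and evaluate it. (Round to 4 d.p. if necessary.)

Set MRS = p_1/p_2: 6·x_1^(−1/2) = p_1/p_2.
Solve: √x_1 = 6·p_2/p_1, so x_1*(p_1,p_2) = (6·p_2/p_1)², and x_2* = (m − p_1·x_1*)/p_2.
Plugging in: x_1* = (6·6/10.22)² = 12.408.

x_1* = 12.408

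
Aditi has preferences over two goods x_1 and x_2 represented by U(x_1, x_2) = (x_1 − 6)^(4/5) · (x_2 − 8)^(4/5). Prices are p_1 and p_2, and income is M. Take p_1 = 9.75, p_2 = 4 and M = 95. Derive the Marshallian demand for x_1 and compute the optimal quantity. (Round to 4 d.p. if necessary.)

MRS = (x_2−8)/(x_1−6). Tangency with p_1/p_2 gives x_2−8 = (p_1/p_2)·(x_1−6).
Substituting into the budget: x_1* = 6 + 0.5·(M − 6·p_1 − 8·p_2)/p_1, and x_2* = 8 + 0.5·(…)/p_2.
Discretionary income = 95 − 6·9.75 − 8·4 = 4.5; x_1* = 6 + 0.5·4.5/9.75 = 6.2308.

x_1* = 6.2308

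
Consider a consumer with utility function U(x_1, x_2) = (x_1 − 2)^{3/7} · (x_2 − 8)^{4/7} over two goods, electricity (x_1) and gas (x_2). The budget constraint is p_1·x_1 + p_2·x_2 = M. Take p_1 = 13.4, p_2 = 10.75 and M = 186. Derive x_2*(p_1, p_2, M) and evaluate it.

MRS = (3/4)·(x_2−8)/(x_1−2). Tangency with p_1/p_2 gives x_2−8 = (4/3)·(p_1/p_2)·(x_1−2).
Substituting into the budget: x_1* = 2 + 3/7·(M − 2·p_1 − 8·p_2)/p_1, and x_2* = 8 + 4/7·(…)/p_2.
Discretionary income = 186 − 2·13.4 − 8·10.75 = 73.2; x_2* = 8 + 4/7·73.2/10.75 = 11.891.

x_2* = 11.891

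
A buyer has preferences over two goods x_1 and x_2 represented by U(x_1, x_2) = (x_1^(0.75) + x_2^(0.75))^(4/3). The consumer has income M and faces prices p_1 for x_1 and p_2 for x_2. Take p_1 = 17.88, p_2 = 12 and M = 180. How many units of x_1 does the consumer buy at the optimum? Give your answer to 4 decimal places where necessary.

x_1* = 2.3369

From the CES first-order condition, (x_2/x_1)^(0.25) = p_1/p_2.
Hence x_2/x_1 = (p_1/p_2)^(1/(0.25)), i.e. raised to the 4 power.
With the ratio pinned down, the budget gives x_1* = M/(p_1 + p_2·(x_2/x_1)) and x_2* = (x_2/x_1)·x_1*.
Numerically x_2/x_1 = 4.928844, so x_1* = 180/(17.88 + 12·4.928844) = 2.3369.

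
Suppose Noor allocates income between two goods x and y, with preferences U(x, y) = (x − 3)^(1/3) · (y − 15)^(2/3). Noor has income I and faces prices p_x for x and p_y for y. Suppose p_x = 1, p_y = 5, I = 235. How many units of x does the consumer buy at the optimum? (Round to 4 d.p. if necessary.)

This is Cobb-Douglas in (x−3, y−15): tangency gives 1/3·p_y·(y−15) = 2/3·p_x·(x−3).
After buying the subsistence bundle (3, 15), a share 1/3 of the remaining income goes to x: x* = 3 + 1/3·(I − 3p_x − 15p_y)/p_x.
Discretionary income = 235 − 3·1 − 15·5 = 157; x* = 3 + 1/3·157/1 = 55.3333.

x* = 55.3333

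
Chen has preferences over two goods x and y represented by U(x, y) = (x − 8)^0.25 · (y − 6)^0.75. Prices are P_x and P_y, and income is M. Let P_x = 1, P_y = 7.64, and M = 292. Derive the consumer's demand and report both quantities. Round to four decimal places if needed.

MRS = (1/3)·(y−6)/(x−8). Tangency with P_x/P_y gives y−6 = 3·(P_x/P_y)·(x−8).
Substituting into the budget: x* = 8 + 0.25·(M − 8·P_x − 6·P_y)/P_x, and y* = 6 + 0.75·(…)/P_y.
Discretionary income = 292 − 8·1 − 6·7.64 = 238.16; x* = 8 + 0.25·238.16/1 = 67.54; y* = 6 + 0.75·238.16/7.64 = 29.3796.

x* = 67.54, y* = 29.3796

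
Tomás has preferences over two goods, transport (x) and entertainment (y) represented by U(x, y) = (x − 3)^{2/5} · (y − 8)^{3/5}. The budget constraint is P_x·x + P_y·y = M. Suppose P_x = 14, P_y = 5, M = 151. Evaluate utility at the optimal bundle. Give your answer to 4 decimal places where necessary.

This is Cobb-Douglas in (x−3, y−8): tangency gives 0.4·P_y·(y−8) = 0.6·P_x·(x−3).
After buying the subsistence bundle (3, 8), a share 0.4 of the remaining income goes to x: x* = 3 + 0.4·(M − 3P_x − 8P_y)/P_x.
Discretionary income = 151 − 3·14 − 8·5 = 69; x* = 3 + 0.4·69/14 = 4.9714; y* = 8 + 0.6·69/5 = 16.28.
Utility at the optimum: U(4.9714, 16.28) = 4.6637.

V = 4.6637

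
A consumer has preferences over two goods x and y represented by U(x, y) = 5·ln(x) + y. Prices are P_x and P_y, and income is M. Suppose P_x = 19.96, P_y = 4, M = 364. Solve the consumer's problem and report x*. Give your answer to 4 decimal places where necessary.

x* = 1.002

Set MRS = P_x/P_y: (5/x)/1 = P_x/P_y.
So x*(P_x,P_y) = 5·P_y/P_x, independent of income; and y* = (M − 5·P_y)/P_y.
At the given prices: x* = 5·4/19.96 = 1.002.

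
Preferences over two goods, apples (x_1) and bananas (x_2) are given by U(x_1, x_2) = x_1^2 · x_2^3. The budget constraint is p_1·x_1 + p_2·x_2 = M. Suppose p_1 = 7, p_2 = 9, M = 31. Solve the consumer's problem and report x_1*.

The MRS is (2/3)·x_2/x_1. Set MRS = p_1/p_2.
So 2·p_2·x_2 = 3·p_1·x_1; combined with the budget, a share 0.4 of income goes to x_1.
Demand: x_1*(p_1,p_2,M) = 0.4·M/p_1 and x_2* = 0.6·M/p_2.
At p_1=7, p_2=9, M=31: x_1* = 0.4·31/7 = 1.7714.

x_1* = 1.7714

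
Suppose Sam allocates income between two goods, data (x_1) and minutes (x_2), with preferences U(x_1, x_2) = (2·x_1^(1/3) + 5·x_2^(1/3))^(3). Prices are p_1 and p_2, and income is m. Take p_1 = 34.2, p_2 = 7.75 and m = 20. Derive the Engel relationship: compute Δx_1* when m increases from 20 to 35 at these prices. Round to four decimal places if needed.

MU_x_1 ∝ 2·x_1^(-2/3), MU_x_2 ∝ 5·x_2^(-2/3), so MRS = (2/5)·(x_2/x_1)^(2/3) = p_1/p_2.
Solve for the ratio: x_2/x_1 = [(5/2)·p_1/p_2]^(1.5).
With the ratio pinned down, the budget gives x_1* = m/(p_1 + p_2·(x_2/x_1)) and x_2* = (x_2/x_1)·x_1*.
Numerically x_2/x_1 = 36.643472, so x_1* = 20/(34.2 + 7.75·36.643472) = 0.0629.
At m' = 35: x_1* = 0.11. Change: 0.11 − 0.0629 = 0.0471.

Δx_1* = 0.0471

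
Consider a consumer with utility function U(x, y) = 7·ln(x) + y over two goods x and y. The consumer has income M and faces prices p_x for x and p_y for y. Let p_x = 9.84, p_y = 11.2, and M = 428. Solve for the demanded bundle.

At the given prices: x* = 7·11.2/9.84 = 7.9675, and y* = 31.2143.

x* = 7.9675, y* = 31.2143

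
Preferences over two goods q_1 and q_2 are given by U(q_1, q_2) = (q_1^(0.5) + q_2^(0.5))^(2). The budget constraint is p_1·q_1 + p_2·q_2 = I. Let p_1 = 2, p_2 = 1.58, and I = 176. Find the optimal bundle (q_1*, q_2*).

q_1* = 38.838, q_2* = 62.2304

With the ratio pinned down, the budget gives q_1* = I/(p_1 + p_2·(q_2/q_1)) and q_2* = (q_2/q_1)·q_1*.
Numerically q_2/q_1 = 1.602307, so q_1* = 176/(2 + 1.58·1.602307) = 38.838 and q_2* = 1.602307·38.838 = 62.2304.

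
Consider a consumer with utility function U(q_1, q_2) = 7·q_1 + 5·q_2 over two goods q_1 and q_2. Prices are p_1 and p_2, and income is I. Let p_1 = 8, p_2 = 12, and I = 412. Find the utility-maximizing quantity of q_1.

q_1* = 51.5

Linear utility — the consumer picks whichever good has higher MU/price: 7/8 = 0.875 vs 5/12 = 0.4167.
q_1 gives more utility per dollar, so spend all income on q_1: q_1* = I/p_1, q_2* = 0.
Numerically: q_1* = 51.5, q_2* = 0.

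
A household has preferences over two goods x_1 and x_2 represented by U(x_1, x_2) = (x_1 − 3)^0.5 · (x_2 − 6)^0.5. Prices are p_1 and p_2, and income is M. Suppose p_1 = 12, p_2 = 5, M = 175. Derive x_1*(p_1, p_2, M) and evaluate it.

After buying the subsistence bundle (3, 6), a share 0.5 of the remaining income goes to x_1: x_1* = 3 + 0.5·(M − 3p_1 − 6p_2)/p_1.
Discretionary income = 175 − 3·12 − 6·5 = 109; x_1* = 3 + 0.5·109/12 = 7.5417.

x_1* = 7.5417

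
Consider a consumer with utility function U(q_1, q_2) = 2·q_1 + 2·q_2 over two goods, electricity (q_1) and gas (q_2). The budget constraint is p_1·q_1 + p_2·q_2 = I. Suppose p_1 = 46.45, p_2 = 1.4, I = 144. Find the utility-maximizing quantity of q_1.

Linear utility — the consumer picks whichever good has higher MU/price: 2/46.45 = 0.0431 vs 2/1.4 = 1.4286.
q_2 gives more utility per dollar, so spend all income on q_2: q_2* = I/p_2, q_1* = 0.
Numerically: q_1* = 0, q_2* = 102.8571.

q_1* = 0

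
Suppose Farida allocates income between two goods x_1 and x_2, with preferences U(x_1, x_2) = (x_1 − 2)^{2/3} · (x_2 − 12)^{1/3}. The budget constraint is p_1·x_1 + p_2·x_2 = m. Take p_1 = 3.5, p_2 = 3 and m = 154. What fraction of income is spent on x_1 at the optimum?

share on x_1 = 0.526

After buying the subsistence bundle (2, 12), a share 2/3 of the remaining income goes to x_1: x_1* = 2 + 2/3·(m − 2p_1 − 12p_2)/p_1.
Discretionary income = 154 − 2·3.5 − 12·3 = 111; x_1* = 2 + 2/3·111/3.5 = 23.1429; x_2* = 12 + 1/3·111/3 = 24.3333.
Expenditure on x_1: 3.5·23.1429 = 81; share = 0.526.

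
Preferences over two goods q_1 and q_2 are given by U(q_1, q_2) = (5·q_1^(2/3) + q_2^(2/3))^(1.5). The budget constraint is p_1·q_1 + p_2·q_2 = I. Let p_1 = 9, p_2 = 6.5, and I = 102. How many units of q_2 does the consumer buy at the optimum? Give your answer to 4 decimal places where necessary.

MU_q_1 ∝ 5·q_1^(-1/3), MU_q_2 ∝ q_2^(-1/3), so MRS = 5·(q_2/q_1)^(1/3) = p_1/p_2.
Hence q_2/q_1 = ((1/5)·p_1/p_2)^(1/(1/3)), i.e. raised to the 3 power.
Substitute q_2 = (q_2/q_1)·q_1 into the budget: q_1* = I/(p_1 + p_2·(q_2/q_1)).
Numerically q_2/q_1 = 0.021236, so q_1* = 102/(9 + 6.5·0.021236) = 11.1621 and q_2* = 0.021236·11.1621 = 0.237.

q_2* = 0.237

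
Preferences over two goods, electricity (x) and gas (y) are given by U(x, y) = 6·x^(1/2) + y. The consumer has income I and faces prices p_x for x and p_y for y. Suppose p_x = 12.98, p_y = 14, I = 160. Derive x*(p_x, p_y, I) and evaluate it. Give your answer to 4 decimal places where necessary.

x* = 10.4701

Utility is quasi-linear in y; the FOC for x is 3/√x = p_x/p_y.
Thus x* = (3·p_y/p_x)² — independent of I — with the rest of income spent on y.
Plugging in: x* = (3·14/12.98)² = 10.4701.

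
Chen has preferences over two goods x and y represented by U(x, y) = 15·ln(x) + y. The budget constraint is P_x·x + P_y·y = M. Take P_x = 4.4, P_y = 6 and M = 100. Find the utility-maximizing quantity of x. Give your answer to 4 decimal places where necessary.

x* = 20.4545

MU_x = 15/x, MU_y = 1. Tangency: 15/x = P_x/P_y.
So x*(P_x,P_y) = 15·P_y/P_x, independent of income; and y* = (M − 15·P_y)/P_y.
At the given prices: x* = 15·6/4.4 = 20.4545.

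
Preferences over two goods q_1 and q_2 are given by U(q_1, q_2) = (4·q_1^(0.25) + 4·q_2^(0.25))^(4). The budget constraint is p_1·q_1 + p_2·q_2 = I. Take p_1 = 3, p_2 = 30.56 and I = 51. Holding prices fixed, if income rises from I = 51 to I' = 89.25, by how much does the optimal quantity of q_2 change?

From the CES first-order condition, (q_2/q_1)^(0.75) = p_1/p_2.
Solve for the ratio: q_2/q_1 = [p_1/p_2]^(4/3).
With the ratio pinned down, the budget gives q_1* = I/(p_1 + p_2·(q_2/q_1)) and q_2* = (q_2/q_1)·q_1*.
Numerically q_2/q_1 = 0.045285, so q_1* = 51/(3 + 30.56·0.045285) = 11.6334 and q_2* = 0.045285·11.6334 = 0.5268.
At I' = 89.25: q_2* = 0.9219. Change: 0.9219 − 0.5268 = 0.3951.

Δq_2* = 0.3951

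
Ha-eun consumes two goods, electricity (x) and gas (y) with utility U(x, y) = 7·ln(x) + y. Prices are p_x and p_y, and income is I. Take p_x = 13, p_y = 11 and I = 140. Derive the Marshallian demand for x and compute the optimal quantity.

x* = 5.9231

Set MRS = p_x/p_y: (7/x)/1 = p_x/p_y.
So x*(p_x,p_y) = 7·p_y/p_x, independent of income; and y* = (I − 7·p_y)/p_y.
At the given prices: x* = 7·11/13 = 5.9231.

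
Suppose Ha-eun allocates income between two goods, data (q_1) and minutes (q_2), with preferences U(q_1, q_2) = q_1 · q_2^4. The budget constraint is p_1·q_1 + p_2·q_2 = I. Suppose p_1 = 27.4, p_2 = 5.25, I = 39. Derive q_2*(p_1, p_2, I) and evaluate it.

Demand: q_1*(p_1,p_2,I) = 0.2·I/p_1 and q_2* = 0.8·I/p_2.
At p_1=27.4, p_2=5.25, I=39: q_2* = 0.8·39/5.25 = 5.9429.

q_2* = 5.9429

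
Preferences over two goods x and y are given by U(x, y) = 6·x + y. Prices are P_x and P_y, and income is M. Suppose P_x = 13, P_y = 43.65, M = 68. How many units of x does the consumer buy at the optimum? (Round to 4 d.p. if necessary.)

Linear utility — the consumer picks whichever good has higher MU/price: 6/13 = 0.4615 vs 1/43.65 = 0.0229.
x gives more utility per dollar, so spend all income on x: x* = M/P_x, y* = 0.
Numerically: x* = 5.2308, y* = 0.

x* = 5.2308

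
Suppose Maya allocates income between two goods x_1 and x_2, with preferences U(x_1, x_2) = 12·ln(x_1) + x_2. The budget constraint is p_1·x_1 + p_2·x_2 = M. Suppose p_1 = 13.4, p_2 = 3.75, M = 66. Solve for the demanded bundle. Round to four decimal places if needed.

MU_x_1 = 12/x_1, MU_x_2 = 1. Tangency: 12/x_1 = p_1/p_2.
So x_1*(p_1,p_2) = 12·p_2/p_1, independent of income; and x_2* = (M − 12·p_2)/p_2.
At the given prices: x_1* = 12·3.75/13.4 = 3.3582, and x_2* = 5.6.

x_1* = 3.3582, x_2* = 5.6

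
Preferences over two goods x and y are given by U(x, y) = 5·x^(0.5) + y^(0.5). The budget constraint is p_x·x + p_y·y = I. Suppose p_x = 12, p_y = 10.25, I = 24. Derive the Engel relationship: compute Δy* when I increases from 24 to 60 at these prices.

With the ratio pinned down, the budget gives x* = I/(p_x + p_y·(y/x)) and y* = (y/x)·x*.
Numerically y/x = 0.054825, so x* = 24/(12 + 10.25·0.054825) = 1.9105 and y* = 0.054825·1.9105 = 0.1047.
At I' = 60: y* = 0.2619. Change: 0.2619 − 0.1047 = 0.1571.

Δy* = 0.1571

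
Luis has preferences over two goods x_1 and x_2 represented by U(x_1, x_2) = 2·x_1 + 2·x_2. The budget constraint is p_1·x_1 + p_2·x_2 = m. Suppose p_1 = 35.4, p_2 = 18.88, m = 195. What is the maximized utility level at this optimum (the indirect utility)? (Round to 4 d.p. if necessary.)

Linear utility — the consumer picks whichever good has higher MU/price: 2/35.4 = 0.0565 vs 2/18.88 = 0.1059.
x_2 gives more utility per dollar, so spend all income on x_2: x_2* = m/p_2, x_1* = 0.
Numerically: x_1* = 0, x_2* = 10.3284.
Utility at the optimum: U(0, 10.3284) = 20.6568.

V = 20.6568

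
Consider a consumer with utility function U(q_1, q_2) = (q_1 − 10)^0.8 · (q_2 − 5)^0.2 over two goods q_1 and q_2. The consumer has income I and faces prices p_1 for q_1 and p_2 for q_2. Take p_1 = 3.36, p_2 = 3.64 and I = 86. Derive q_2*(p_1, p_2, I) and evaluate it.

Let q_1' = q_1−10, q_2' = q_2−5. MRS = 4·q_2'/q_1' = p_1/p_2.
After buying the subsistence bundle (10, 5), a share 0.8 of the remaining income goes to q_1: q_1* = 10 + 0.8·(I − 10p_1 − 5p_2)/p_1.
Discretionary income = 86 − 10·3.36 − 5·3.64 = 34.2; q_2* = 5 + 0.2·34.2/3.64 = 6.8791.

q_2* = 6.8791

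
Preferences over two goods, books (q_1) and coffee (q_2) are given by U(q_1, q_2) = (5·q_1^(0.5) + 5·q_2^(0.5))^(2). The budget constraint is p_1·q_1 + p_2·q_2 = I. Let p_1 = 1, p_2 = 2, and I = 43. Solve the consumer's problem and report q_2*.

With the ratio pinned down, the budget gives q_1* = I/(p_1 + p_2·(q_2/q_1)) and q_2* = (q_2/q_1)·q_1*.
Numerically q_2/q_1 = 0.25, so q_1* = 43/(1 + 2·0.25) = 28.6667 and q_2* = 0.25·28.6667 = 7.1667.

q_2* = 7.1667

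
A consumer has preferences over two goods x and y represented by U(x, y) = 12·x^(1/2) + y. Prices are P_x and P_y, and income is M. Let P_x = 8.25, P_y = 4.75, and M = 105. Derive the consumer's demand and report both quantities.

x* = 11.9339, y* = 1.378

Thus x* = (6·P_y/P_x)² — independent of M — with the rest of income spent on y.
Plugging in: x* = (6·4.75/8.25)² = 11.9339, y* = 1.378.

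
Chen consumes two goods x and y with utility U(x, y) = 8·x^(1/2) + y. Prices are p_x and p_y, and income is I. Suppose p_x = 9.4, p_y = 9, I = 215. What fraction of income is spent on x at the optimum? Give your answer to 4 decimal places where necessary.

Set MRS = p_x/p_y: 4·x^(−1/2) = p_x/p_y.
Thus x* = (4·p_y/p_x)² — independent of I — with the rest of income spent on y.
Plugging in: x* = (4·9/9.4)² = 14.6673, y* = 8.5697.
Expenditure on x: 9.4·14.6673 = 137.8723; share = 0.6413.

share on x = 0.6413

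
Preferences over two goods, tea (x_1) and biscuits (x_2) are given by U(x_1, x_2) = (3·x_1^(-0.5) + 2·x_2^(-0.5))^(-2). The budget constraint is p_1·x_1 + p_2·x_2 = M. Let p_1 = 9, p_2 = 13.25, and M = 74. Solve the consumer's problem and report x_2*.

MU_x_1 ∝ 3·x_1^(-1.5), MU_x_2 ∝ 2·x_2^(-1.5), so MRS = (3/2)·(x_2/x_1)^(1.5) = p_1/p_2.
Solve for the ratio: x_2/x_1 = [(2/3)·p_1/p_2]^(2/3).
With the ratio pinned down, the budget gives x_1* = M/(p_1 + p_2·(x_2/x_1)) and x_2* = (x_2/x_1)·x_1*.
Numerically x_2/x_1 = 0.58969, so x_1* = 74/(9 + 13.25·0.58969) = 4.4013 and x_2* = 0.58969·4.4013 = 2.5954.

x_2* = 2.5954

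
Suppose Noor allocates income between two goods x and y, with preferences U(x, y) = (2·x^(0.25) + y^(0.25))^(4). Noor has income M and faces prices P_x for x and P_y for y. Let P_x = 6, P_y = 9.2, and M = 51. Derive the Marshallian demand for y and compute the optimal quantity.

y* = 1.4193

With the ratio pinned down, the budget gives x* = M/(P_x + P_y·(y/x)) and y* = (y/x)·x*.
Numerically y/x = 0.224446, so x* = 51/(6 + 9.2·0.224446) = 6.3237 and y* = 0.224446·6.3237 = 1.4193.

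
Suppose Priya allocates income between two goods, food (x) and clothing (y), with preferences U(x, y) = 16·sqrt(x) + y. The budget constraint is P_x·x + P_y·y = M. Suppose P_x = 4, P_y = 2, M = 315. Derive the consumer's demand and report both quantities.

MU_x = 8/√x, MU_y = 1. Tangency: 8/√x = P_x/P_y.
Thus x* = (8·P_y/P_x)² — independent of M — with the rest of income spent on y.
Plugging in: x* = (8·2/4)² = 16, y* = 125.5.

x* = 16, y* = 125.5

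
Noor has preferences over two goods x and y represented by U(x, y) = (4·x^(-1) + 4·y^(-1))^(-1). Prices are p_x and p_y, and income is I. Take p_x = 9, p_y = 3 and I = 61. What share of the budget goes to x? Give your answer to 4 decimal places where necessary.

With the ratio pinned down, the budget gives x* = I/(p_x + p_y·(y/x)) and y* = (y/x)·x*.
Numerically y/x = 1.732051, so x* = 61/(9 + 3·1.732051) = 4.2969 and y* = 1.732051·4.2969 = 7.4425.
Expenditure on x: 9·4.2969 = 38.6725; share = 0.634.

share on x = 0.634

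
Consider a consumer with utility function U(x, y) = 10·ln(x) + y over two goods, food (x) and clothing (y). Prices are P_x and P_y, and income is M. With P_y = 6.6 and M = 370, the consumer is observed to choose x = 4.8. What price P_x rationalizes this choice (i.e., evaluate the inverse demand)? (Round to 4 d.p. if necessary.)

P_x = 13.75

MU_x = 10/x, MU_y = 1. Tangency: 10/x = P_x/P_y.
So x*(P_x,P_y) = 10·P_y/P_x, independent of income; and y* = (M − 10·P_y)/P_y.
Set x* = 4.8 in the demand function and solve for P_x: P_x = 13.75.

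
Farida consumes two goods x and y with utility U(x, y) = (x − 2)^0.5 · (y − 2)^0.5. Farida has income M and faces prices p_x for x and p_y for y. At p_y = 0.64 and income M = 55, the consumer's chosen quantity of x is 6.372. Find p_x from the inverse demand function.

p_x = 5

Let x' = x−2, y' = y−2. MRS = y'/x' = p_x/p_y.
Substituting into the budget: x* = 2 + 0.5·(M − 2·p_x − 2·p_y)/p_x, and y* = 2 + 0.5·(…)/p_y.
Set x* = 6.372 in the demand function and solve for p_x: p_x = 5.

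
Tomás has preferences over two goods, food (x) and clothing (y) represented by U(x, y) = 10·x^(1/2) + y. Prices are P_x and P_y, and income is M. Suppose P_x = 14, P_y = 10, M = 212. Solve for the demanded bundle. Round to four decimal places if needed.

MU_x = 5/√x, MU_y = 1. Tangency: 5/√x = P_x/P_y.
Solve: √x = 5·P_y/P_x, so x*(P_x,P_y) = (5·P_y/P_x)², and y* = (M − P_x·x*)/P_y.
Plugging in: x* = (5·10/14)² = 12.7551, y* = 3.3429.

x* = 12.7551, y* = 3.3429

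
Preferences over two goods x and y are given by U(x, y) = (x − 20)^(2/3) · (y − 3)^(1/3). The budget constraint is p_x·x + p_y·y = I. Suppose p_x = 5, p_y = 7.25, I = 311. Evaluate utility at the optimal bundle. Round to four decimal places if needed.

Substituting into the budget: x* = 20 + 2/3·(I − 20·p_x − 3·p_y)/p_x, and y* = 3 + 1/3·(…)/p_y.
Discretionary income = 311 − 20·5 − 3·7.25 = 189.25; x* = 20 + 2/3·189.25/5 = 45.2333; y* = 3 + 1/3·189.25/7.25 = 11.7011.
Utility at the optimum: U(45.2333, 11.7011) = 17.6946.

V = 17.6946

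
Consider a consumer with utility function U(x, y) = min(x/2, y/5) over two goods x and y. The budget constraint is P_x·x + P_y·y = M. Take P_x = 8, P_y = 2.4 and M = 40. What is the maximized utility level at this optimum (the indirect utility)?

V = 1.4286

Leontief preferences: the optimum is at the kink where x/2 = y/5, i.e. y = (5/2)·x.
Budget: P_x·x + P_y·(5/2)·x = M, so (2·P_x + 5·P_y)·x = 2·M.
Demand: x*(P_x,P_y,M) = 2·M/(2·P_x + 5·P_y), y* = 5·M/(2·P_x + 5·P_y).
Here 2·8 + 5·2.4 = 28, giving x* = 2.8571 and y* = 7.1429.
Utility at the optimum: U(2.8571, 7.1429) = 1.4286.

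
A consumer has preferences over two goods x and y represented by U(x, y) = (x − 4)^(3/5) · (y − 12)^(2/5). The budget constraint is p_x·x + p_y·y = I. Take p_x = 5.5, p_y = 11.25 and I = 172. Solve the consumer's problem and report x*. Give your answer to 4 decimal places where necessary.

MRS = (3/2)·(y−12)/(x−4). Tangency with p_x/p_y gives y−12 = (2/3)·(p_x/p_y)·(x−4).
Substituting into the budget: x* = 4 + 0.6·(I − 4·p_x − 12·p_y)/p_x, and y* = 12 + 0.4·(…)/p_y.
Discretionary income = 172 − 4·5.5 − 12·11.25 = 15; x* = 4 + 0.6·15/5.5 = 5.6364.

x* = 5.6364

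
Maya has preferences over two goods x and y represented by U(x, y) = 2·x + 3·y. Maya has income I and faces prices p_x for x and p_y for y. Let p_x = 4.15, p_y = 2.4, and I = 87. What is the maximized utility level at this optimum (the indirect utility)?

y gives more utility per dollar, so spend all income on y: y* = I/p_y, x* = 0.
Numerically: x* = 0, y* = 36.25.
Utility at the optimum: U(0, 36.25) = 108.75.

V = 108.75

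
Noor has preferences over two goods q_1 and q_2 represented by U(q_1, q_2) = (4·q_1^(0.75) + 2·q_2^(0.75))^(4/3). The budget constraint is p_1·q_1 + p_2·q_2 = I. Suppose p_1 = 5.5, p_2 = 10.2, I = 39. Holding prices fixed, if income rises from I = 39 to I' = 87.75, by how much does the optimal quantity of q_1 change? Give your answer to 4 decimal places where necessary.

From the CES first-order condition, 2·(q_2/q_1)^(0.25) = p_1/p_2.
Solve for the ratio: q_2/q_1 = [(1/2)·p_1/p_2]^(4).
With the ratio pinned down, the budget gives q_1* = I/(p_1 + p_2·(q_2/q_1)) and q_2* = (q_2/q_1)·q_1*.
Numerically q_2/q_1 = 0.005284, so q_1* = 39/(5.5 + 10.2·0.005284) = 7.0221.
At I' = 87.75: q_1* = 15.7997. Change: 15.7997 − 7.0221 = 8.7776.

Δq_1* = 8.7776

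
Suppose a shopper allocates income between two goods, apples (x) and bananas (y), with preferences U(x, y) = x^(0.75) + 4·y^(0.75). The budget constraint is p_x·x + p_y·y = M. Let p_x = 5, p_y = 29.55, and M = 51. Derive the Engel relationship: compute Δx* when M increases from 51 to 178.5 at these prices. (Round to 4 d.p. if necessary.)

Δx* = 11.3831

From the CES first-order condition, (1/4)·(y/x)^(0.25) = p_x/p_y.
Hence y/x = (4·p_x/p_y)^(1/(0.25)), i.e. raised to the 4 power.
Substitute y = (y/x)·x into the budget: x* = M/(p_x + p_y·(y/x)).
Numerically y/x = 0.209841, so x* = 51/(5 + 29.55·0.209841) = 4.5532.
At M' = 178.5: x* = 15.9364. Change: 15.9364 − 4.5532 = 11.3831.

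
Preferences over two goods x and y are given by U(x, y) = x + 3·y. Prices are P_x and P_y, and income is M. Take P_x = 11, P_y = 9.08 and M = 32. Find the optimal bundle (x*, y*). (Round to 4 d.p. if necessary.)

Perfect substitutes: compare marginal utility per dollar. 1/P_x vs 3/P_y → 0.0909 vs 0.3304.
y gives more utility per dollar, so spend all income on y: y* = M/P_y, x* = 0.
Numerically: x* = 0, y* = 3.5242.

x* = 0, y* = 3.5242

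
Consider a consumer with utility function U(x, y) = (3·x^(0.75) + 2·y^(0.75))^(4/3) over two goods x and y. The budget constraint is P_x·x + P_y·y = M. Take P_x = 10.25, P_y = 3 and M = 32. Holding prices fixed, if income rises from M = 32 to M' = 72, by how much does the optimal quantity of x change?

Δx* = 0.4395

With the ratio pinned down, the budget gives x* = M/(P_x + P_y·(y/x)) and y* = (y/x)·x*.
Numerically y/x = 26.918162, so x* = 32/(10.25 + 3·26.918162) = 0.3516.
At M' = 72: x* = 0.7912. Change: 0.7912 − 0.3516 = 0.4395.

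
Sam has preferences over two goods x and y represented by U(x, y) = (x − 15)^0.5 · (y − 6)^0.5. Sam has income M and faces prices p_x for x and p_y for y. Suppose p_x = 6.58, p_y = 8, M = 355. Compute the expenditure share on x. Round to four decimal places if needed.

Discretionary income = 355 − 15·6.58 − 6·8 = 208.3; x* = 15 + 0.5·208.3/6.58 = 30.8283; y* = 6 + 0.5·208.3/8 = 19.0188.
Expenditure on x: 6.58·30.8283 = 202.85; share = 0.5714.

share on x = 0.5714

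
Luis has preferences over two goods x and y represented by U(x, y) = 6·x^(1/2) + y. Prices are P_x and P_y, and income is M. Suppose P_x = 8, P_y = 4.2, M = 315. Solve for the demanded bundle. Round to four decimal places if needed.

Set MRS = P_x/P_y: 3·x^(−1/2) = P_x/P_y.
Thus x* = (3·P_y/P_x)² — independent of M — with the rest of income spent on y.
Plugging in: x* = (3·4.2/8)² = 2.4806, y* = 70.275.

x* = 2.4806, y* = 70.275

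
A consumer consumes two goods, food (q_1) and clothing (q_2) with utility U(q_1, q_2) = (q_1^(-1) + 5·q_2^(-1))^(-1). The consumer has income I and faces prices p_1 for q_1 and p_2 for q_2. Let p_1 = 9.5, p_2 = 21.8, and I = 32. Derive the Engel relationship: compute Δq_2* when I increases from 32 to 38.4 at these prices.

Δq_2* = 0.2267

MRS = MU_q_1/MU_q_2 = (1/5)·(q_2/q_1)^(2). Set equal to p_1/p_2.
Solve for the ratio: q_2/q_1 = [5·p_1/p_2]^(0.5).
Substitute q_2 = (q_2/q_1)·q_1 into the budget: q_1* = I/(p_1 + p_2·(q_2/q_1)).
Numerically q_2/q_1 = 1.476109, so q_1* = 32/(9.5 + 21.8·1.476109) = 0.7678 and q_2* = 1.476109·0.7678 = 1.1333.
At I' = 38.4: q_2* = 1.36. Change: 1.36 − 1.1333 = 0.2267.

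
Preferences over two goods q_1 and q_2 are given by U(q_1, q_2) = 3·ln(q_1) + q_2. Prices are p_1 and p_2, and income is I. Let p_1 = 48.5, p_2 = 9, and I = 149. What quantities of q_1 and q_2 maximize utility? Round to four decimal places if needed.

q_1* = 0.5567, q_2* = 13.5556

MU_q_1 = 3/q_1, MU_q_2 = 1. Tangency: 3/q_1 = p_1/p_2.
So q_1*(p_1,p_2) = 3·p_2/p_1, independent of income; and q_2* = (I − 3·p_2)/p_2.
At the given prices: q_1* = 3·9/48.5 = 0.5567, and q_2* = 13.5556.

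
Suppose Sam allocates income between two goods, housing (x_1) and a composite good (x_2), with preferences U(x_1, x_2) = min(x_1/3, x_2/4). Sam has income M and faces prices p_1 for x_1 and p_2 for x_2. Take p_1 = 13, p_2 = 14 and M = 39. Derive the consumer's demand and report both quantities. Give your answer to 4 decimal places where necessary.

x_1* = 1.2316, x_2* = 1.6421

Demand: x_1*(p_1,p_2,M) = 3·M/(3·p_1 + 4·p_2), x_2* = 4·M/(3·p_1 + 4·p_2).
Here 3·13 + 4·14 = 95, giving x_1* = 1.2316 and x_2* = 1.6421.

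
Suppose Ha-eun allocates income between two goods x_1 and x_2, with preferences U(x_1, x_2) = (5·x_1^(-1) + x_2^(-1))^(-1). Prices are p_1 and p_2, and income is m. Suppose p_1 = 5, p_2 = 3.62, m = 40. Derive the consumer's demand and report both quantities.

Numerically x_2/x_1 = 0.525588, so x_1* = 40/(5 + 3.62·0.525588) = 5.7949 and x_2* = 0.525588·5.7949 = 3.0457.

x_1* = 5.7949, x_2* = 3.0457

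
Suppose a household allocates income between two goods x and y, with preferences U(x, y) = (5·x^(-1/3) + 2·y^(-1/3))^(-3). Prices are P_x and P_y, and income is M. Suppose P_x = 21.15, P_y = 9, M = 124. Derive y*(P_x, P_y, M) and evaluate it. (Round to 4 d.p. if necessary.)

MU_x ∝ 5·x^(-4/3), MU_y ∝ 2·y^(-4/3), so MRS = (5/2)·(y/x)^(4/3) = P_x/P_y.
Solve for the ratio: y/x = [(2/5)·P_x/P_y]^(0.75).
Substitute y = (y/x)·x into the budget: x* = M/(P_x + P_y·(y/x)).
Numerically y/x = 0.954654, so x* = 124/(21.15 + 9·0.954654) = 4.1692 and y* = 0.954654·4.1692 = 3.9801.

y* = 3.9801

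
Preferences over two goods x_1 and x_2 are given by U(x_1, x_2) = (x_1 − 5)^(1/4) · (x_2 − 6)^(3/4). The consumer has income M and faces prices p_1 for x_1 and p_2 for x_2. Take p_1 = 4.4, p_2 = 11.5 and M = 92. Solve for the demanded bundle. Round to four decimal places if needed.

This is Cobb-Douglas in (x_1−5, x_2−6): tangency gives 0.25·p_2·(x_2−6) = 0.75·p_1·(x_1−5).
After buying the subsistence bundle (5, 6), a share 0.25 of the remaining income goes to x_1: x_1* = 5 + 0.25·(M − 5p_1 − 6p_2)/p_1.
Discretionary income = 92 − 5·4.4 − 6·11.5 = 1; x_1* = 5 + 0.25·1/4.4 = 5.0568; x_2* = 6 + 0.75·1/11.5 = 6.0652.

x_1* = 5.0568, x_2* = 6.0652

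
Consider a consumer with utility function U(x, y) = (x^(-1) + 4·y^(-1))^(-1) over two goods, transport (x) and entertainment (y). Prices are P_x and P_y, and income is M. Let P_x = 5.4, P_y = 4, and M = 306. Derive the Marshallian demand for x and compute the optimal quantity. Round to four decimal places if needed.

x* = 20.8232

With the ratio pinned down, the budget gives x* = M/(P_x + P_y·(y/x)) and y* = (y/x)·x*.
Numerically y/x = 2.32379, so x* = 306/(5.4 + 4·2.32379) = 20.8232.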